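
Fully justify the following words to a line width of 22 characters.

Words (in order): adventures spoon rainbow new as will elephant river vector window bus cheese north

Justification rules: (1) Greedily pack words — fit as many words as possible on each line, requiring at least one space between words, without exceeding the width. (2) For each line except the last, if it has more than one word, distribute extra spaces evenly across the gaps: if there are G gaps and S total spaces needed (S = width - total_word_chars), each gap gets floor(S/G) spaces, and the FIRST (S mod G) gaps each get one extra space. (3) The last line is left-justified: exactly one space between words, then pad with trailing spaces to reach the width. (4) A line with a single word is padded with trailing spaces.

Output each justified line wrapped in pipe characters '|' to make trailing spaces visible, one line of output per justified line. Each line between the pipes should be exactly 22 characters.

Answer: |adventures       spoon|
|rainbow  new  as  will|
|elephant  river vector|
|window    bus   cheese|
|north                 |

Derivation:
Line 1: ['adventures', 'spoon'] (min_width=16, slack=6)
Line 2: ['rainbow', 'new', 'as', 'will'] (min_width=19, slack=3)
Line 3: ['elephant', 'river', 'vector'] (min_width=21, slack=1)
Line 4: ['window', 'bus', 'cheese'] (min_width=17, slack=5)
Line 5: ['north'] (min_width=5, slack=17)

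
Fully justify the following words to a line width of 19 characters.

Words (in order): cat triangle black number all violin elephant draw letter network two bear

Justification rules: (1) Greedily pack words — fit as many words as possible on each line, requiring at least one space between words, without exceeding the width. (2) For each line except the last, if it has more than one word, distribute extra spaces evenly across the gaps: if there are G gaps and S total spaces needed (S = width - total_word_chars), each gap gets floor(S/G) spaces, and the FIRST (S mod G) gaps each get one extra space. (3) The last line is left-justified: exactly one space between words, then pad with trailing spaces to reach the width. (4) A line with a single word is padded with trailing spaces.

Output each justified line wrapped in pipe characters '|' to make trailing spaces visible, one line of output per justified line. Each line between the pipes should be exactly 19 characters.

Line 1: ['cat', 'triangle', 'black'] (min_width=18, slack=1)
Line 2: ['number', 'all', 'violin'] (min_width=17, slack=2)
Line 3: ['elephant', 'draw'] (min_width=13, slack=6)
Line 4: ['letter', 'network', 'two'] (min_width=18, slack=1)
Line 5: ['bear'] (min_width=4, slack=15)

Answer: |cat  triangle black|
|number  all  violin|
|elephant       draw|
|letter  network two|
|bear               |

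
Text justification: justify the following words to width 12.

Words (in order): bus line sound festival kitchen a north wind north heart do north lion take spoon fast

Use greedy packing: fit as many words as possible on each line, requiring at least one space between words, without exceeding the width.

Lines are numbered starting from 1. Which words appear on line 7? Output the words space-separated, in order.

Answer: do north

Derivation:
Line 1: ['bus', 'line'] (min_width=8, slack=4)
Line 2: ['sound'] (min_width=5, slack=7)
Line 3: ['festival'] (min_width=8, slack=4)
Line 4: ['kitchen', 'a'] (min_width=9, slack=3)
Line 5: ['north', 'wind'] (min_width=10, slack=2)
Line 6: ['north', 'heart'] (min_width=11, slack=1)
Line 7: ['do', 'north'] (min_width=8, slack=4)
Line 8: ['lion', 'take'] (min_width=9, slack=3)
Line 9: ['spoon', 'fast'] (min_width=10, slack=2)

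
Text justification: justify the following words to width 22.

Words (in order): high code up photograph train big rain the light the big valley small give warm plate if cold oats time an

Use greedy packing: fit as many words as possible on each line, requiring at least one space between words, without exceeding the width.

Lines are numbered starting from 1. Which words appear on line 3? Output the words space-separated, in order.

Line 1: ['high', 'code', 'up'] (min_width=12, slack=10)
Line 2: ['photograph', 'train', 'big'] (min_width=20, slack=2)
Line 3: ['rain', 'the', 'light', 'the', 'big'] (min_width=22, slack=0)
Line 4: ['valley', 'small', 'give', 'warm'] (min_width=22, slack=0)
Line 5: ['plate', 'if', 'cold', 'oats'] (min_width=18, slack=4)
Line 6: ['time', 'an'] (min_width=7, slack=15)

Answer: rain the light the big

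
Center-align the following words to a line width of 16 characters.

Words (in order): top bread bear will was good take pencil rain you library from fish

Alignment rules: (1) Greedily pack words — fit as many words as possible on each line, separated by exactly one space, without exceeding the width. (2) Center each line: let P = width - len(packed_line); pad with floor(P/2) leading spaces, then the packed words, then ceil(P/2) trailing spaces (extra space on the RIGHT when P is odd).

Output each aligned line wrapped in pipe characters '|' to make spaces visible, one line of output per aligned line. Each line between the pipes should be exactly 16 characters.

Answer: | top bread bear |
| will was good  |
|take pencil rain|
|you library from|
|      fish      |

Derivation:
Line 1: ['top', 'bread', 'bear'] (min_width=14, slack=2)
Line 2: ['will', 'was', 'good'] (min_width=13, slack=3)
Line 3: ['take', 'pencil', 'rain'] (min_width=16, slack=0)
Line 4: ['you', 'library', 'from'] (min_width=16, slack=0)
Line 5: ['fish'] (min_width=4, slack=12)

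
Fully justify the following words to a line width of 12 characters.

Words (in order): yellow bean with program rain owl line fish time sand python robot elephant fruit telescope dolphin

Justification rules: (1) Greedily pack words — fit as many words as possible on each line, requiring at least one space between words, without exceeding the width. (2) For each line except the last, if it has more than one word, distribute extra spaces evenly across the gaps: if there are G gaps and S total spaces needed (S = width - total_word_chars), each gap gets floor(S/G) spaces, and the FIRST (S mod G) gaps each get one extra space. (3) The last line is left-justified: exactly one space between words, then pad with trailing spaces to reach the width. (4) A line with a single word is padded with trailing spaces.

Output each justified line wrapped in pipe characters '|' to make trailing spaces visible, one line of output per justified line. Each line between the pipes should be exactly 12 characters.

Answer: |yellow  bean|
|with program|
|rain     owl|
|line    fish|
|time    sand|
|python robot|
|elephant    |
|fruit       |
|telescope   |
|dolphin     |

Derivation:
Line 1: ['yellow', 'bean'] (min_width=11, slack=1)
Line 2: ['with', 'program'] (min_width=12, slack=0)
Line 3: ['rain', 'owl'] (min_width=8, slack=4)
Line 4: ['line', 'fish'] (min_width=9, slack=3)
Line 5: ['time', 'sand'] (min_width=9, slack=3)
Line 6: ['python', 'robot'] (min_width=12, slack=0)
Line 7: ['elephant'] (min_width=8, slack=4)
Line 8: ['fruit'] (min_width=5, slack=7)
Line 9: ['telescope'] (min_width=9, slack=3)
Line 10: ['dolphin'] (min_width=7, slack=5)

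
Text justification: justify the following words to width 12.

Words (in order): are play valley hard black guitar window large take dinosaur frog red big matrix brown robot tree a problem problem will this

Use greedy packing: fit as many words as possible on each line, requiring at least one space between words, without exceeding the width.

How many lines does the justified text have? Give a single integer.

Line 1: ['are', 'play'] (min_width=8, slack=4)
Line 2: ['valley', 'hard'] (min_width=11, slack=1)
Line 3: ['black', 'guitar'] (min_width=12, slack=0)
Line 4: ['window', 'large'] (min_width=12, slack=0)
Line 5: ['take'] (min_width=4, slack=8)
Line 6: ['dinosaur'] (min_width=8, slack=4)
Line 7: ['frog', 'red', 'big'] (min_width=12, slack=0)
Line 8: ['matrix', 'brown'] (min_width=12, slack=0)
Line 9: ['robot', 'tree', 'a'] (min_width=12, slack=0)
Line 10: ['problem'] (min_width=7, slack=5)
Line 11: ['problem', 'will'] (min_width=12, slack=0)
Line 12: ['this'] (min_width=4, slack=8)
Total lines: 12

Answer: 12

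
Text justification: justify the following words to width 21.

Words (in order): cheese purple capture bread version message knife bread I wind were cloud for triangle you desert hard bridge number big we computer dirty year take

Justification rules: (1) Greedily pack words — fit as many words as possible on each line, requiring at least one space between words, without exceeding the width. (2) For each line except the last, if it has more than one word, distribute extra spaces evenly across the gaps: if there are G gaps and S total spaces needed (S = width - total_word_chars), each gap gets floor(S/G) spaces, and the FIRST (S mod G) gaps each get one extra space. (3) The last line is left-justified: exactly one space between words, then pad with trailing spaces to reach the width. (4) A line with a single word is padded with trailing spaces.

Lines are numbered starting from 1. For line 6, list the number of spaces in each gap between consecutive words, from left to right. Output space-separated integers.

Line 1: ['cheese', 'purple', 'capture'] (min_width=21, slack=0)
Line 2: ['bread', 'version', 'message'] (min_width=21, slack=0)
Line 3: ['knife', 'bread', 'I', 'wind'] (min_width=18, slack=3)
Line 4: ['were', 'cloud', 'for'] (min_width=14, slack=7)
Line 5: ['triangle', 'you', 'desert'] (min_width=19, slack=2)
Line 6: ['hard', 'bridge', 'number'] (min_width=18, slack=3)
Line 7: ['big', 'we', 'computer', 'dirty'] (min_width=21, slack=0)
Line 8: ['year', 'take'] (min_width=9, slack=12)

Answer: 3 2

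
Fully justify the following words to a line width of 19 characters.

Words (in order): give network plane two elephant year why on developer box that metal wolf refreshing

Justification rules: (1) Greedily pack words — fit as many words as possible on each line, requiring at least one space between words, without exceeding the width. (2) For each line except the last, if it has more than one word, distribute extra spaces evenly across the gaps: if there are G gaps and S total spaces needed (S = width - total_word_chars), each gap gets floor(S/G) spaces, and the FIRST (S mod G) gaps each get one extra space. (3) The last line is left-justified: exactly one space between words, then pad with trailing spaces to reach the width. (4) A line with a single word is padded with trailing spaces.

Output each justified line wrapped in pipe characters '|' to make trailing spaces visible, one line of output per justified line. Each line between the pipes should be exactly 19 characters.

Answer: |give  network plane|
|two  elephant  year|
|why   on  developer|
|box that metal wolf|
|refreshing         |

Derivation:
Line 1: ['give', 'network', 'plane'] (min_width=18, slack=1)
Line 2: ['two', 'elephant', 'year'] (min_width=17, slack=2)
Line 3: ['why', 'on', 'developer'] (min_width=16, slack=3)
Line 4: ['box', 'that', 'metal', 'wolf'] (min_width=19, slack=0)
Line 5: ['refreshing'] (min_width=10, slack=9)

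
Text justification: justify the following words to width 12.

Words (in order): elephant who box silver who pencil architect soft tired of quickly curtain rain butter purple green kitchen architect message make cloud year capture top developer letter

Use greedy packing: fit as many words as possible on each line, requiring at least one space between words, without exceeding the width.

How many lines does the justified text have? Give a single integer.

Line 1: ['elephant', 'who'] (min_width=12, slack=0)
Line 2: ['box', 'silver'] (min_width=10, slack=2)
Line 3: ['who', 'pencil'] (min_width=10, slack=2)
Line 4: ['architect'] (min_width=9, slack=3)
Line 5: ['soft', 'tired'] (min_width=10, slack=2)
Line 6: ['of', 'quickly'] (min_width=10, slack=2)
Line 7: ['curtain', 'rain'] (min_width=12, slack=0)
Line 8: ['butter'] (min_width=6, slack=6)
Line 9: ['purple', 'green'] (min_width=12, slack=0)
Line 10: ['kitchen'] (min_width=7, slack=5)
Line 11: ['architect'] (min_width=9, slack=3)
Line 12: ['message', 'make'] (min_width=12, slack=0)
Line 13: ['cloud', 'year'] (min_width=10, slack=2)
Line 14: ['capture', 'top'] (min_width=11, slack=1)
Line 15: ['developer'] (min_width=9, slack=3)
Line 16: ['letter'] (min_width=6, slack=6)
Total lines: 16

Answer: 16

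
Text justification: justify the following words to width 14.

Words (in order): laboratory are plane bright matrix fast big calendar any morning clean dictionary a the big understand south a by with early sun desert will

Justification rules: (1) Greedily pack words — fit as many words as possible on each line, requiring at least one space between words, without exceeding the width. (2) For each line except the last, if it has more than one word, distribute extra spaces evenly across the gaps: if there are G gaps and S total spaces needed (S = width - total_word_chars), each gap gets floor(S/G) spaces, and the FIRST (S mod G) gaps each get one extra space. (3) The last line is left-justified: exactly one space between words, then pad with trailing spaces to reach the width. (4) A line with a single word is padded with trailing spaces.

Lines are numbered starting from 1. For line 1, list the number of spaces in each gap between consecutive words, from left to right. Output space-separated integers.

Line 1: ['laboratory', 'are'] (min_width=14, slack=0)
Line 2: ['plane', 'bright'] (min_width=12, slack=2)
Line 3: ['matrix', 'fast'] (min_width=11, slack=3)
Line 4: ['big', 'calendar'] (min_width=12, slack=2)
Line 5: ['any', 'morning'] (min_width=11, slack=3)
Line 6: ['clean'] (min_width=5, slack=9)
Line 7: ['dictionary', 'a'] (min_width=12, slack=2)
Line 8: ['the', 'big'] (min_width=7, slack=7)
Line 9: ['understand'] (min_width=10, slack=4)
Line 10: ['south', 'a', 'by'] (min_width=10, slack=4)
Line 11: ['with', 'early', 'sun'] (min_width=14, slack=0)
Line 12: ['desert', 'will'] (min_width=11, slack=3)

Answer: 1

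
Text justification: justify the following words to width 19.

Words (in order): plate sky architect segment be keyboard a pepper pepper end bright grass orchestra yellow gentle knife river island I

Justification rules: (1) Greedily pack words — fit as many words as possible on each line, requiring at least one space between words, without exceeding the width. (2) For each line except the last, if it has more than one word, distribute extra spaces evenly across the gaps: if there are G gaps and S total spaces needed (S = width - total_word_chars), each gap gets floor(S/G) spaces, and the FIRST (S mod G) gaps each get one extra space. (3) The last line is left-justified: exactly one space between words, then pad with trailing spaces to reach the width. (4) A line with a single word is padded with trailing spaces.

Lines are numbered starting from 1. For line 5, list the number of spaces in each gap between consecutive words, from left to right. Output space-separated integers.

Line 1: ['plate', 'sky', 'architect'] (min_width=19, slack=0)
Line 2: ['segment', 'be', 'keyboard'] (min_width=19, slack=0)
Line 3: ['a', 'pepper', 'pepper', 'end'] (min_width=19, slack=0)
Line 4: ['bright', 'grass'] (min_width=12, slack=7)
Line 5: ['orchestra', 'yellow'] (min_width=16, slack=3)
Line 6: ['gentle', 'knife', 'river'] (min_width=18, slack=1)
Line 7: ['island', 'I'] (min_width=8, slack=11)

Answer: 4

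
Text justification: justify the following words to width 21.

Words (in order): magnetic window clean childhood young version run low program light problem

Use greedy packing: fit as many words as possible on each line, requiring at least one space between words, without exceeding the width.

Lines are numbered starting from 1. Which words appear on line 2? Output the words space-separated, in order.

Line 1: ['magnetic', 'window', 'clean'] (min_width=21, slack=0)
Line 2: ['childhood', 'young'] (min_width=15, slack=6)
Line 3: ['version', 'run', 'low'] (min_width=15, slack=6)
Line 4: ['program', 'light', 'problem'] (min_width=21, slack=0)

Answer: childhood young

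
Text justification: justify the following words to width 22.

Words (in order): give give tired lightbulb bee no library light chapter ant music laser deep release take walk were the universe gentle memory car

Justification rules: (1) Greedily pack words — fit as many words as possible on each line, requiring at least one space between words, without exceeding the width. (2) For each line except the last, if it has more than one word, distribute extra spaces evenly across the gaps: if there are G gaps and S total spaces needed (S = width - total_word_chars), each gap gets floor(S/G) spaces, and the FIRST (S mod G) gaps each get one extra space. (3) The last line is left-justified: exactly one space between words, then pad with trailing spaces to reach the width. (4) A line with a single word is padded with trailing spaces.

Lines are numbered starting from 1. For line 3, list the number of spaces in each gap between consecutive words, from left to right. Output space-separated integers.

Line 1: ['give', 'give', 'tired'] (min_width=15, slack=7)
Line 2: ['lightbulb', 'bee', 'no'] (min_width=16, slack=6)
Line 3: ['library', 'light', 'chapter'] (min_width=21, slack=1)
Line 4: ['ant', 'music', 'laser', 'deep'] (min_width=20, slack=2)
Line 5: ['release', 'take', 'walk', 'were'] (min_width=22, slack=0)
Line 6: ['the', 'universe', 'gentle'] (min_width=19, slack=3)
Line 7: ['memory', 'car'] (min_width=10, slack=12)

Answer: 2 1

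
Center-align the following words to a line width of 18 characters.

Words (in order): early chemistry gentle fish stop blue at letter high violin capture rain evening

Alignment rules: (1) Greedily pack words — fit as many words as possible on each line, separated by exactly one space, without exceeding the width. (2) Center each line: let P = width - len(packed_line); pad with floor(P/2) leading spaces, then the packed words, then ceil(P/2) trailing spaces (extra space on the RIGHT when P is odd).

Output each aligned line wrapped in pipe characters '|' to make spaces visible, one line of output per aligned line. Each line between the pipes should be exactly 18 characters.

Answer: | early chemistry  |
| gentle fish stop |
|  blue at letter  |
|   high violin    |
|   capture rain   |
|     evening      |

Derivation:
Line 1: ['early', 'chemistry'] (min_width=15, slack=3)
Line 2: ['gentle', 'fish', 'stop'] (min_width=16, slack=2)
Line 3: ['blue', 'at', 'letter'] (min_width=14, slack=4)
Line 4: ['high', 'violin'] (min_width=11, slack=7)
Line 5: ['capture', 'rain'] (min_width=12, slack=6)
Line 6: ['evening'] (min_width=7, slack=11)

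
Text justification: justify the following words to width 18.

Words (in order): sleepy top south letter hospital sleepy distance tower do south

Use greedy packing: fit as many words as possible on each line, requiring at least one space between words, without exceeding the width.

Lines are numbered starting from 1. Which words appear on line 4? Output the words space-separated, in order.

Line 1: ['sleepy', 'top', 'south'] (min_width=16, slack=2)
Line 2: ['letter', 'hospital'] (min_width=15, slack=3)
Line 3: ['sleepy', 'distance'] (min_width=15, slack=3)
Line 4: ['tower', 'do', 'south'] (min_width=14, slack=4)

Answer: tower do south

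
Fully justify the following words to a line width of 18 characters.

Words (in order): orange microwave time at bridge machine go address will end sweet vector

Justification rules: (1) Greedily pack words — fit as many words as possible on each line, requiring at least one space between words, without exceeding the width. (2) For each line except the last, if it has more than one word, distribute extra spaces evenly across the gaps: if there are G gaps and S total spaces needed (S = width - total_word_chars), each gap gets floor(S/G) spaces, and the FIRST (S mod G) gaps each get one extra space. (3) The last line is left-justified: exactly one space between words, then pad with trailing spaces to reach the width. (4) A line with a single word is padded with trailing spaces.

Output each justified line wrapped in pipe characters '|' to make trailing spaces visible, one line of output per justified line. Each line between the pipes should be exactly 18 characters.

Line 1: ['orange', 'microwave'] (min_width=16, slack=2)
Line 2: ['time', 'at', 'bridge'] (min_width=14, slack=4)
Line 3: ['machine', 'go', 'address'] (min_width=18, slack=0)
Line 4: ['will', 'end', 'sweet'] (min_width=14, slack=4)
Line 5: ['vector'] (min_width=6, slack=12)

Answer: |orange   microwave|
|time   at   bridge|
|machine go address|
|will   end   sweet|
|vector            |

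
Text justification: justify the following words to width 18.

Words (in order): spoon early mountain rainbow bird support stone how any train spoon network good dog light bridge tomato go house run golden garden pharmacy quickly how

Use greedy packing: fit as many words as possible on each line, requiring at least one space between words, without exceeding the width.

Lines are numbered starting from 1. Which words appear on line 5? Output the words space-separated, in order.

Line 1: ['spoon', 'early'] (min_width=11, slack=7)
Line 2: ['mountain', 'rainbow'] (min_width=16, slack=2)
Line 3: ['bird', 'support', 'stone'] (min_width=18, slack=0)
Line 4: ['how', 'any', 'train'] (min_width=13, slack=5)
Line 5: ['spoon', 'network', 'good'] (min_width=18, slack=0)
Line 6: ['dog', 'light', 'bridge'] (min_width=16, slack=2)
Line 7: ['tomato', 'go', 'house'] (min_width=15, slack=3)
Line 8: ['run', 'golden', 'garden'] (min_width=17, slack=1)
Line 9: ['pharmacy', 'quickly'] (min_width=16, slack=2)
Line 10: ['how'] (min_width=3, slack=15)

Answer: spoon network good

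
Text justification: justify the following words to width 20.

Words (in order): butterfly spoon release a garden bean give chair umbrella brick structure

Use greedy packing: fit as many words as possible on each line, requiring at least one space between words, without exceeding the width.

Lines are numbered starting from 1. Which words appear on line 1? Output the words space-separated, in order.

Line 1: ['butterfly', 'spoon'] (min_width=15, slack=5)
Line 2: ['release', 'a', 'garden'] (min_width=16, slack=4)
Line 3: ['bean', 'give', 'chair'] (min_width=15, slack=5)
Line 4: ['umbrella', 'brick'] (min_width=14, slack=6)
Line 5: ['structure'] (min_width=9, slack=11)

Answer: butterfly spoon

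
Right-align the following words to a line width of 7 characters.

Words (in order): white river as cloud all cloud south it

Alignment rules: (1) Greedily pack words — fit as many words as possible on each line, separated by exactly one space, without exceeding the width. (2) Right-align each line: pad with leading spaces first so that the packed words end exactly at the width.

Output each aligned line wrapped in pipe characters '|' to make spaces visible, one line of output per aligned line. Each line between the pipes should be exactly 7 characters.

Line 1: ['white'] (min_width=5, slack=2)
Line 2: ['river'] (min_width=5, slack=2)
Line 3: ['as'] (min_width=2, slack=5)
Line 4: ['cloud'] (min_width=5, slack=2)
Line 5: ['all'] (min_width=3, slack=4)
Line 6: ['cloud'] (min_width=5, slack=2)
Line 7: ['south'] (min_width=5, slack=2)
Line 8: ['it'] (min_width=2, slack=5)

Answer: |  white|
|  river|
|     as|
|  cloud|
|    all|
|  cloud|
|  south|
|     it|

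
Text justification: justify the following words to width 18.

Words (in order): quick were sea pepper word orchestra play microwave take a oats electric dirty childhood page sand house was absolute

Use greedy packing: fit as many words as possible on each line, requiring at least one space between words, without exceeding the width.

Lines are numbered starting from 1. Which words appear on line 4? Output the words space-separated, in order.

Line 1: ['quick', 'were', 'sea'] (min_width=14, slack=4)
Line 2: ['pepper', 'word'] (min_width=11, slack=7)
Line 3: ['orchestra', 'play'] (min_width=14, slack=4)
Line 4: ['microwave', 'take', 'a'] (min_width=16, slack=2)
Line 5: ['oats', 'electric'] (min_width=13, slack=5)
Line 6: ['dirty', 'childhood'] (min_width=15, slack=3)
Line 7: ['page', 'sand', 'house'] (min_width=15, slack=3)
Line 8: ['was', 'absolute'] (min_width=12, slack=6)

Answer: microwave take a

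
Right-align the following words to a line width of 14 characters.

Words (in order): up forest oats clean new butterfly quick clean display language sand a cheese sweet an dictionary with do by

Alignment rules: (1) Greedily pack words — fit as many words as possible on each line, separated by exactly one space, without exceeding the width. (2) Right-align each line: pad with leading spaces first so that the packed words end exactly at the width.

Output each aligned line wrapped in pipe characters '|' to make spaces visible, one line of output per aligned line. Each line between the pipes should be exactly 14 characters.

Answer: |up forest oats|
|     clean new|
|     butterfly|
|   quick clean|
|       display|
| language sand|
|a cheese sweet|
| an dictionary|
|    with do by|

Derivation:
Line 1: ['up', 'forest', 'oats'] (min_width=14, slack=0)
Line 2: ['clean', 'new'] (min_width=9, slack=5)
Line 3: ['butterfly'] (min_width=9, slack=5)
Line 4: ['quick', 'clean'] (min_width=11, slack=3)
Line 5: ['display'] (min_width=7, slack=7)
Line 6: ['language', 'sand'] (min_width=13, slack=1)
Line 7: ['a', 'cheese', 'sweet'] (min_width=14, slack=0)
Line 8: ['an', 'dictionary'] (min_width=13, slack=1)
Line 9: ['with', 'do', 'by'] (min_width=10, slack=4)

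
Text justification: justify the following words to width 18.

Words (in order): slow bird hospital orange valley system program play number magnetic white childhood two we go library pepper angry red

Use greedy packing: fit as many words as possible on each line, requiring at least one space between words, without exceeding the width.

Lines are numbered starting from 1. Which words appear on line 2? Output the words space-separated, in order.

Line 1: ['slow', 'bird', 'hospital'] (min_width=18, slack=0)
Line 2: ['orange', 'valley'] (min_width=13, slack=5)
Line 3: ['system', 'program'] (min_width=14, slack=4)
Line 4: ['play', 'number'] (min_width=11, slack=7)
Line 5: ['magnetic', 'white'] (min_width=14, slack=4)
Line 6: ['childhood', 'two', 'we'] (min_width=16, slack=2)
Line 7: ['go', 'library', 'pepper'] (min_width=17, slack=1)
Line 8: ['angry', 'red'] (min_width=9, slack=9)

Answer: orange valley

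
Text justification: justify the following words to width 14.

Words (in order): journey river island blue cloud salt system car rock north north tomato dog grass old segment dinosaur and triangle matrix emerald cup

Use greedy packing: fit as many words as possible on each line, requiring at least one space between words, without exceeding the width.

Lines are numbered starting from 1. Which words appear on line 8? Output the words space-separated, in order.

Line 1: ['journey', 'river'] (min_width=13, slack=1)
Line 2: ['island', 'blue'] (min_width=11, slack=3)
Line 3: ['cloud', 'salt'] (min_width=10, slack=4)
Line 4: ['system', 'car'] (min_width=10, slack=4)
Line 5: ['rock', 'north'] (min_width=10, slack=4)
Line 6: ['north', 'tomato'] (min_width=12, slack=2)
Line 7: ['dog', 'grass', 'old'] (min_width=13, slack=1)
Line 8: ['segment'] (min_width=7, slack=7)
Line 9: ['dinosaur', 'and'] (min_width=12, slack=2)
Line 10: ['triangle'] (min_width=8, slack=6)
Line 11: ['matrix', 'emerald'] (min_width=14, slack=0)
Line 12: ['cup'] (min_width=3, slack=11)

Answer: segment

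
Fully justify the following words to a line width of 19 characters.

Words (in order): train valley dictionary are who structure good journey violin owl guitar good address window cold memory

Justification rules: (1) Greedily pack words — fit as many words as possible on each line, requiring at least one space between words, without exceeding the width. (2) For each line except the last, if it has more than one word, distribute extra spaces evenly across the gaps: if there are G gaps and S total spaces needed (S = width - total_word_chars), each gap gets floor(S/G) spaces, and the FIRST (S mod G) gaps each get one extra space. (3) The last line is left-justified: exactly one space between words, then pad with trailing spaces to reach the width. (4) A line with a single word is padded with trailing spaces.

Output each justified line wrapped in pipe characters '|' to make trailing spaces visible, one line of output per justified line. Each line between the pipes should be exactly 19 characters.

Line 1: ['train', 'valley'] (min_width=12, slack=7)
Line 2: ['dictionary', 'are', 'who'] (min_width=18, slack=1)
Line 3: ['structure', 'good'] (min_width=14, slack=5)
Line 4: ['journey', 'violin', 'owl'] (min_width=18, slack=1)
Line 5: ['guitar', 'good', 'address'] (min_width=19, slack=0)
Line 6: ['window', 'cold', 'memory'] (min_width=18, slack=1)

Answer: |train        valley|
|dictionary  are who|
|structure      good|
|journey  violin owl|
|guitar good address|
|window cold memory |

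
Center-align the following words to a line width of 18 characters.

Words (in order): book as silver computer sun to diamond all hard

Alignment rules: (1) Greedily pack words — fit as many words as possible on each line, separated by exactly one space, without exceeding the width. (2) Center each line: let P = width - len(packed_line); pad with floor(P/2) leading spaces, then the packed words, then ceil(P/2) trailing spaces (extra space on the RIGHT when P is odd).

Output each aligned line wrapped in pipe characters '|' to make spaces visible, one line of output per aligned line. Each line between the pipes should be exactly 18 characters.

Answer: |  book as silver  |
| computer sun to  |
| diamond all hard |

Derivation:
Line 1: ['book', 'as', 'silver'] (min_width=14, slack=4)
Line 2: ['computer', 'sun', 'to'] (min_width=15, slack=3)
Line 3: ['diamond', 'all', 'hard'] (min_width=16, slack=2)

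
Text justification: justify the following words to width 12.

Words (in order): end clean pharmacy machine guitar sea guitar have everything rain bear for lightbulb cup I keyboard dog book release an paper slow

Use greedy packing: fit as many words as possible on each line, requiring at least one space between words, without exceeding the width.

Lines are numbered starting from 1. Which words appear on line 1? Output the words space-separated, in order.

Answer: end clean

Derivation:
Line 1: ['end', 'clean'] (min_width=9, slack=3)
Line 2: ['pharmacy'] (min_width=8, slack=4)
Line 3: ['machine'] (min_width=7, slack=5)
Line 4: ['guitar', 'sea'] (min_width=10, slack=2)
Line 5: ['guitar', 'have'] (min_width=11, slack=1)
Line 6: ['everything'] (min_width=10, slack=2)
Line 7: ['rain', 'bear'] (min_width=9, slack=3)
Line 8: ['for'] (min_width=3, slack=9)
Line 9: ['lightbulb'] (min_width=9, slack=3)
Line 10: ['cup', 'I'] (min_width=5, slack=7)
Line 11: ['keyboard', 'dog'] (min_width=12, slack=0)
Line 12: ['book', 'release'] (min_width=12, slack=0)
Line 13: ['an', 'paper'] (min_width=8, slack=4)
Line 14: ['slow'] (min_width=4, slack=8)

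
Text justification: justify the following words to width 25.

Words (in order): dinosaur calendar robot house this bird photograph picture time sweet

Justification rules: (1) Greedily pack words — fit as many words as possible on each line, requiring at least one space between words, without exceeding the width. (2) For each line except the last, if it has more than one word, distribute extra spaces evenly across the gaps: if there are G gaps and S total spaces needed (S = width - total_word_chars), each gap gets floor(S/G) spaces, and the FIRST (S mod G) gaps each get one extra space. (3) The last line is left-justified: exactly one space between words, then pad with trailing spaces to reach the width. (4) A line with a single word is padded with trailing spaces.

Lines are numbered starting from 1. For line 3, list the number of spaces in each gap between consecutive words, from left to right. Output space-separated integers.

Answer: 2 2

Derivation:
Line 1: ['dinosaur', 'calendar', 'robot'] (min_width=23, slack=2)
Line 2: ['house', 'this', 'bird'] (min_width=15, slack=10)
Line 3: ['photograph', 'picture', 'time'] (min_width=23, slack=2)
Line 4: ['sweet'] (min_width=5, slack=20)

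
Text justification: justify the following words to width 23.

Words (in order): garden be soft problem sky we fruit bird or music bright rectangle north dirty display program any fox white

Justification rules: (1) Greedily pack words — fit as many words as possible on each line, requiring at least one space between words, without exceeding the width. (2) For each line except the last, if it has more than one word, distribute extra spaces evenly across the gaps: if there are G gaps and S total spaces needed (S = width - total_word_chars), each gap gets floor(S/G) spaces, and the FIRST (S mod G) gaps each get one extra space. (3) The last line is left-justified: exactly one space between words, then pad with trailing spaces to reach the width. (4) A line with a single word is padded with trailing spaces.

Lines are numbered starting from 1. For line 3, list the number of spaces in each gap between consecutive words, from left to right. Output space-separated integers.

Answer: 2 1

Derivation:
Line 1: ['garden', 'be', 'soft', 'problem'] (min_width=22, slack=1)
Line 2: ['sky', 'we', 'fruit', 'bird', 'or'] (min_width=20, slack=3)
Line 3: ['music', 'bright', 'rectangle'] (min_width=22, slack=1)
Line 4: ['north', 'dirty', 'display'] (min_width=19, slack=4)
Line 5: ['program', 'any', 'fox', 'white'] (min_width=21, slack=2)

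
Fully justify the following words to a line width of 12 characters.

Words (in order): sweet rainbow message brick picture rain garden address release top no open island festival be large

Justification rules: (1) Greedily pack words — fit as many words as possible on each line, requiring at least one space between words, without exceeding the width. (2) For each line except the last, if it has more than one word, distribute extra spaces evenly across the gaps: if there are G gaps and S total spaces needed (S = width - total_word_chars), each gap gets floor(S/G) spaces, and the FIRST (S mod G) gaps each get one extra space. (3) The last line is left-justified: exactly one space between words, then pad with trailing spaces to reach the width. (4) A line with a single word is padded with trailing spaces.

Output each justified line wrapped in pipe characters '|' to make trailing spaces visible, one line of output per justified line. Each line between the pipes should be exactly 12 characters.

Answer: |sweet       |
|rainbow     |
|message     |
|brick       |
|picture rain|
|garden      |
|address     |
|release  top|
|no      open|
|island      |
|festival  be|
|large       |

Derivation:
Line 1: ['sweet'] (min_width=5, slack=7)
Line 2: ['rainbow'] (min_width=7, slack=5)
Line 3: ['message'] (min_width=7, slack=5)
Line 4: ['brick'] (min_width=5, slack=7)
Line 5: ['picture', 'rain'] (min_width=12, slack=0)
Line 6: ['garden'] (min_width=6, slack=6)
Line 7: ['address'] (min_width=7, slack=5)
Line 8: ['release', 'top'] (min_width=11, slack=1)
Line 9: ['no', 'open'] (min_width=7, slack=5)
Line 10: ['island'] (min_width=6, slack=6)
Line 11: ['festival', 'be'] (min_width=11, slack=1)
Line 12: ['large'] (min_width=5, slack=7)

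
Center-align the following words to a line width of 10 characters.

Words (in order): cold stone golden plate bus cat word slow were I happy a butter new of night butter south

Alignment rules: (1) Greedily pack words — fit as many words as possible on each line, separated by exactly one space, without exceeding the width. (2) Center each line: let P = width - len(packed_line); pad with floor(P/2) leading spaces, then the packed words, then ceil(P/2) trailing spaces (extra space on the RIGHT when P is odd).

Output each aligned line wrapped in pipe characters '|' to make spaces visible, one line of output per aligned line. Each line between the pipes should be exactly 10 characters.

Answer: |cold stone|
|  golden  |
|plate bus |
| cat word |
|slow were |
|I happy a |
|butter new|
| of night |
|  butter  |
|  south   |

Derivation:
Line 1: ['cold', 'stone'] (min_width=10, slack=0)
Line 2: ['golden'] (min_width=6, slack=4)
Line 3: ['plate', 'bus'] (min_width=9, slack=1)
Line 4: ['cat', 'word'] (min_width=8, slack=2)
Line 5: ['slow', 'were'] (min_width=9, slack=1)
Line 6: ['I', 'happy', 'a'] (min_width=9, slack=1)
Line 7: ['butter', 'new'] (min_width=10, slack=0)
Line 8: ['of', 'night'] (min_width=8, slack=2)
Line 9: ['butter'] (min_width=6, slack=4)
Line 10: ['south'] (min_width=5, slack=5)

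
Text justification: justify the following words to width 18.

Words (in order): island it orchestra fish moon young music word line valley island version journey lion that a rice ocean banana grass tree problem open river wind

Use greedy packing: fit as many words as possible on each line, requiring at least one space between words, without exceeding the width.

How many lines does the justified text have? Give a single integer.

Answer: 10

Derivation:
Line 1: ['island', 'it'] (min_width=9, slack=9)
Line 2: ['orchestra', 'fish'] (min_width=14, slack=4)
Line 3: ['moon', 'young', 'music'] (min_width=16, slack=2)
Line 4: ['word', 'line', 'valley'] (min_width=16, slack=2)
Line 5: ['island', 'version'] (min_width=14, slack=4)
Line 6: ['journey', 'lion', 'that'] (min_width=17, slack=1)
Line 7: ['a', 'rice', 'ocean'] (min_width=12, slack=6)
Line 8: ['banana', 'grass', 'tree'] (min_width=17, slack=1)
Line 9: ['problem', 'open', 'river'] (min_width=18, slack=0)
Line 10: ['wind'] (min_width=4, slack=14)
Total lines: 10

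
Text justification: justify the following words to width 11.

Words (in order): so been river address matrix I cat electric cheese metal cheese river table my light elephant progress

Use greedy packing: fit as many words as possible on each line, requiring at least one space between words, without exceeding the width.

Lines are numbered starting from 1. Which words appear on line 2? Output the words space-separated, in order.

Answer: river

Derivation:
Line 1: ['so', 'been'] (min_width=7, slack=4)
Line 2: ['river'] (min_width=5, slack=6)
Line 3: ['address'] (min_width=7, slack=4)
Line 4: ['matrix', 'I'] (min_width=8, slack=3)
Line 5: ['cat'] (min_width=3, slack=8)
Line 6: ['electric'] (min_width=8, slack=3)
Line 7: ['cheese'] (min_width=6, slack=5)
Line 8: ['metal'] (min_width=5, slack=6)
Line 9: ['cheese'] (min_width=6, slack=5)
Line 10: ['river', 'table'] (min_width=11, slack=0)
Line 11: ['my', 'light'] (min_width=8, slack=3)
Line 12: ['elephant'] (min_width=8, slack=3)
Line 13: ['progress'] (min_width=8, slack=3)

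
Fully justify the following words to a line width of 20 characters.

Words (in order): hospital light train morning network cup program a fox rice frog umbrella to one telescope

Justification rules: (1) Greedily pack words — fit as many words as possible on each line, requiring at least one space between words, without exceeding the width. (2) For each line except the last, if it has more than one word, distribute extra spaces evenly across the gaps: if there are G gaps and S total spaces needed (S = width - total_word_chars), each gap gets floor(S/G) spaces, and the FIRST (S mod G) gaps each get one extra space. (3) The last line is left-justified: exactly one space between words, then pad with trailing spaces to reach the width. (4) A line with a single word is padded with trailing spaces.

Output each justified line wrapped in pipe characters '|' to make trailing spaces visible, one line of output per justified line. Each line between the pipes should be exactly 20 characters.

Line 1: ['hospital', 'light', 'train'] (min_width=20, slack=0)
Line 2: ['morning', 'network', 'cup'] (min_width=19, slack=1)
Line 3: ['program', 'a', 'fox', 'rice'] (min_width=18, slack=2)
Line 4: ['frog', 'umbrella', 'to', 'one'] (min_width=20, slack=0)
Line 5: ['telescope'] (min_width=9, slack=11)

Answer: |hospital light train|
|morning  network cup|
|program  a  fox rice|
|frog umbrella to one|
|telescope           |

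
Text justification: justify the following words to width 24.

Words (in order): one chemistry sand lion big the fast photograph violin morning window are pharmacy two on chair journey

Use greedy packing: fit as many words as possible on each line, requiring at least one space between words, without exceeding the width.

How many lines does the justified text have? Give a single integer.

Line 1: ['one', 'chemistry', 'sand', 'lion'] (min_width=23, slack=1)
Line 2: ['big', 'the', 'fast', 'photograph'] (min_width=23, slack=1)
Line 3: ['violin', 'morning', 'window'] (min_width=21, slack=3)
Line 4: ['are', 'pharmacy', 'two', 'on'] (min_width=19, slack=5)
Line 5: ['chair', 'journey'] (min_width=13, slack=11)
Total lines: 5

Answer: 5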